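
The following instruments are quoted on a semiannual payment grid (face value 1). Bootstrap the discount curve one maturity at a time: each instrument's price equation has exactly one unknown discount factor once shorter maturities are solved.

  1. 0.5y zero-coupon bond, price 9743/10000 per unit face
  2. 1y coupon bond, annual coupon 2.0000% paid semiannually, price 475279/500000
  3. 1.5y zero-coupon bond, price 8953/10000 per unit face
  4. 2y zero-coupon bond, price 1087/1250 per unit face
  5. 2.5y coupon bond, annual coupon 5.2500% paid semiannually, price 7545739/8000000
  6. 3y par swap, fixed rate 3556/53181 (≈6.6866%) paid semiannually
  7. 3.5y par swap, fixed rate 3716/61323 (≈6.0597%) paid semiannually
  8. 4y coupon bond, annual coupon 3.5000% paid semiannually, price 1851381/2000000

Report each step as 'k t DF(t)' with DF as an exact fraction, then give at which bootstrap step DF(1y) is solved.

1 1/2 9743/10000
2 1 1863/2000
3 3/2 8953/10000
4 2 1087/1250
5 5/2 2063/2500
6 3 4111/5000
7 7/2 4071/5000
8 4 8043/10000
DF(1y) is solved at step 2

step 1 [0.5y] zero: DF = P = 9743/10000 ≈ 0.974300
step 2 [1y] bond c/2=1/100: DF=(475279/500000 − 1/100·(0.974300))/(1+1/100) = 1863/2000 ≈ 0.931500
step 3 [1.5y] zero: DF = P = 8953/10000 ≈ 0.895300
step 4 [2y] zero: DF = P = 1087/1250 ≈ 0.869600
step 5 [2.5y] bond c/2=21/800: DF=(7545739/8000000 − 21/800·(0.974300+0.931500+0.895300+0.869600))/(1+21/800) = 2063/2500 ≈ 0.825200
step 6 [3y] swap r/2=1778/53181: DF=(1 − 1778/53181·(0.974300+0.931500+0.895300+0.869600+0.825200))/(1+1778/53181) = 4111/5000 ≈ 0.822200
step 7 [3.5y] swap r/2=1858/61323: DF=(1 − 1858/61323·(0.974300+0.931500+0.895300+0.869600+0.825200+0.822200))/(1+1858/61323) = 4071/5000 ≈ 0.814200
step 8 [4y] bond c/2=7/400: DF=(1851381/2000000 − 7/400·(0.974300+0.931500+0.895300+0.869600+0.825200+0.822200+0.814200))/(1+7/400) = 8043/10000 ≈ 0.804300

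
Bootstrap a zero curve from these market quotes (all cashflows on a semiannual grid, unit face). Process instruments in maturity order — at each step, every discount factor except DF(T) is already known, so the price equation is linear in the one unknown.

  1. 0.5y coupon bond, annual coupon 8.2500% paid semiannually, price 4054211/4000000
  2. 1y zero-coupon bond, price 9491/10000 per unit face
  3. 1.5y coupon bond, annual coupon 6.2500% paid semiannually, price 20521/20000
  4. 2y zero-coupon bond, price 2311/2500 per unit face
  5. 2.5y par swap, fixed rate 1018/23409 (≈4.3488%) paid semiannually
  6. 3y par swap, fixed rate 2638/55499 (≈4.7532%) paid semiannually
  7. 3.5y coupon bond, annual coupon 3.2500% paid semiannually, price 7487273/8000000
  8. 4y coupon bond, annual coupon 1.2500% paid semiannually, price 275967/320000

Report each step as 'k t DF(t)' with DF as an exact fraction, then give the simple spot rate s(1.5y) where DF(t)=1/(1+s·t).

1 1/2 4867/5000
2 1 9491/10000
3 3/2 9367/10000
4 2 2311/2500
5 5/2 4491/5000
6 3 8681/10000
7 7/2 4161/5000
8 4 4087/5000
s(1.5y) = (1/(9367/10000) − 1)/(3/2) = 422/9367 ≈ 4.5052%

step 1 [0.5y] bond c/2=33/800: DF=(4054211/4000000 − 33/800·(0))/(1+33/800) = 4867/5000 ≈ 0.973400
step 2 [1y] zero: DF = P = 9491/10000 ≈ 0.949100
step 3 [1.5y] bond c/2=1/32: DF=(20521/20000 − 1/32·(0.973400+0.949100))/(1+1/32) = 9367/10000 ≈ 0.936700
step 4 [2y] zero: DF = P = 2311/2500 ≈ 0.924400
step 5 [2.5y] swap r/2=509/23409: DF=(1 − 509/23409·(0.973400+0.949100+0.936700+0.924400))/(1+509/23409) = 4491/5000 ≈ 0.898200
step 6 [3y] swap r/2=1319/55499: DF=(1 − 1319/55499·(0.973400+0.949100+0.936700+0.924400+0.898200))/(1+1319/55499) = 8681/10000 ≈ 0.868100
step 7 [3.5y] bond c/2=13/800: DF=(7487273/8000000 − 13/800·(0.973400+0.949100+0.936700+0.924400+0.898200+0.868100))/(1+13/800) = 4161/5000 ≈ 0.832200
step 8 [4y] bond c/2=1/160: DF=(275967/320000 − 1/160·(0.973400+0.949100+0.936700+0.924400+0.898200+0.868100+0.832200))/(1+1/160) = 4087/5000 ≈ 0.817400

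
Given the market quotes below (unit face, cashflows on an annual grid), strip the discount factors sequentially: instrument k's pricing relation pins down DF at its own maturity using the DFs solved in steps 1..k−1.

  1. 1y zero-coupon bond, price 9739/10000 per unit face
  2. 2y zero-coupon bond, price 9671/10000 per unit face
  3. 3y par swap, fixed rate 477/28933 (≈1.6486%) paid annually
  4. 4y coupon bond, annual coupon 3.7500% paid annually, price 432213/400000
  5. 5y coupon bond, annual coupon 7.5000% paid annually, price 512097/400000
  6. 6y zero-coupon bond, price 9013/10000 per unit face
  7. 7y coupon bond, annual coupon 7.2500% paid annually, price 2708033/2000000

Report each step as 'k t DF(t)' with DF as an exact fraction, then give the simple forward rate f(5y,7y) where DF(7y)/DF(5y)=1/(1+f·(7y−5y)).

step 1 [1y] zero: DF = P = 9739/10000 ≈ 0.973900
step 2 [2y] zero: DF = P = 9671/10000 ≈ 0.967100
step 3 [3y] swap r/1=477/28933: DF=(1 − 477/28933·(0.973900+0.967100))/(1+477/28933) = 9523/10000 ≈ 0.952300
step 4 [4y] bond c/1=3/80: DF=(432213/400000 − 3/80·(0.973900+0.967100+0.952300))/(1+3/80) = 9369/10000 ≈ 0.936900
step 5 [5y] bond c/1=3/40: DF=(512097/400000 − 3/40·(0.973900+0.967100+0.952300+0.936900))/(1+3/40) = 9237/10000 ≈ 0.923700
step 6 [6y] zero: DF = P = 9013/10000 ≈ 0.901300
step 7 [7y] bond c/1=29/400: DF=(2708033/2000000 − 29/400·(0.973900+0.967100+0.952300+0.936900+0.923700+0.901300))/(1+29/400) = 4401/5000 ≈ 0.880200

1 1 9739/10000
2 2 9671/10000
3 3 9523/10000
4 4 9369/10000
5 5 9237/10000
6 6 9013/10000
7 7 4401/5000
f(5y,7y) = ((9237/10000)/(4401/5000) − 1)/(2) = 145/5868 ≈ 2.4710%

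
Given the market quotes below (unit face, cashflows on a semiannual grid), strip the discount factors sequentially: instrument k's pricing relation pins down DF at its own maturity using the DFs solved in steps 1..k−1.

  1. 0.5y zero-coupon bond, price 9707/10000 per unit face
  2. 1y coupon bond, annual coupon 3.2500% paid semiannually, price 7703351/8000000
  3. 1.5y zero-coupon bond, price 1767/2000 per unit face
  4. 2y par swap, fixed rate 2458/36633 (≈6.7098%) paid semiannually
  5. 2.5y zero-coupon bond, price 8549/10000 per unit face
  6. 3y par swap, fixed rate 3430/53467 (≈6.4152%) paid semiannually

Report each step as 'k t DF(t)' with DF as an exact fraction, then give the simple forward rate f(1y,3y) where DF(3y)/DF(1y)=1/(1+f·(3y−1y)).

step 1 [0.5y] zero: DF = P = 9707/10000 ≈ 0.970700
step 2 [1y] bond c/2=13/800: DF=(7703351/8000000 − 13/800·(0.970700))/(1+13/800) = 233/250 ≈ 0.932000
step 3 [1.5y] zero: DF = P = 1767/2000 ≈ 0.883500
step 4 [2y] swap r/2=1229/36633: DF=(1 − 1229/36633·(0.970700+0.932000+0.883500))/(1+1229/36633) = 8771/10000 ≈ 0.877100
step 5 [2.5y] zero: DF = P = 8549/10000 ≈ 0.854900
step 6 [3y] swap r/2=1715/53467: DF=(1 − 1715/53467·(0.970700+0.932000+0.883500+0.877100+0.854900))/(1+1715/53467) = 1657/2000 ≈ 0.828500

1 1/2 9707/10000
2 1 233/250
3 3/2 1767/2000
4 2 8771/10000
5 5/2 8549/10000
6 3 1657/2000
f(1y,3y) = ((233/250)/(1657/2000) − 1)/(2) = 207/3314 ≈ 6.2462%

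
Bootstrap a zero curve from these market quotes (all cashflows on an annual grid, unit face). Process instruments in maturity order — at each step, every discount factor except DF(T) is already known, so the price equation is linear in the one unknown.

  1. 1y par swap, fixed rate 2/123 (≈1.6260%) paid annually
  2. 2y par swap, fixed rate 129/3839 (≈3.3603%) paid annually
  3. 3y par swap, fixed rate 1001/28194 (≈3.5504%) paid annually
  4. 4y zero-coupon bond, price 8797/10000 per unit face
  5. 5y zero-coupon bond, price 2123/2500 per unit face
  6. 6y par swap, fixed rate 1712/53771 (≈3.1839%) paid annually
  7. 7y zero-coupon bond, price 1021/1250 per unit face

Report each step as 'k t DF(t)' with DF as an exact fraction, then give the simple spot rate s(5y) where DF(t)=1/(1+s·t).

step 1 [1y] swap r/1=2/123: DF=(1 − 2/123·(0))/(1+2/123) = 123/125 ≈ 0.984000
step 2 [2y] swap r/1=129/3839: DF=(1 − 129/3839·(0.984000))/(1+129/3839) = 1871/2000 ≈ 0.935500
step 3 [3y] swap r/1=1001/28194: DF=(1 − 1001/28194·(0.984000+0.935500))/(1+1001/28194) = 8999/10000 ≈ 0.899900
step 4 [4y] zero: DF = P = 8797/10000 ≈ 0.879700
step 5 [5y] zero: DF = P = 2123/2500 ≈ 0.849200
step 6 [6y] swap r/1=1712/53771: DF=(1 − 1712/53771·(0.984000+0.935500+0.899900+0.879700+0.849200))/(1+1712/53771) = 518/625 ≈ 0.828800
step 7 [7y] zero: DF = P = 1021/1250 ≈ 0.816800

1 1 123/125
2 2 1871/2000
3 3 8999/10000
4 4 8797/10000
5 5 2123/2500
6 6 518/625
7 7 1021/1250
s(5y) = (1/(2123/2500) − 1)/(5) = 377/10615 ≈ 3.5516%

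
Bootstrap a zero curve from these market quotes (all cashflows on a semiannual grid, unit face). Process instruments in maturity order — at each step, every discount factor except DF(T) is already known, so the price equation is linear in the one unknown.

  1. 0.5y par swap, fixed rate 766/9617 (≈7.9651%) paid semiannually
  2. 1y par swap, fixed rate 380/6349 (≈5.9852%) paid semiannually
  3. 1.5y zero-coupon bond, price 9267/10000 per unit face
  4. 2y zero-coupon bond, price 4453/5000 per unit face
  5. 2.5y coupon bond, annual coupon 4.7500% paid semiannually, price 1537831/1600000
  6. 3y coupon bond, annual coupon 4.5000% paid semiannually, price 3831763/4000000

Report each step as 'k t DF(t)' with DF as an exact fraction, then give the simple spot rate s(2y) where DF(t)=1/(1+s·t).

step 1 [0.5y] swap r/2=383/9617: DF=(1 − 383/9617·(0))/(1+383/9617) = 9617/10000 ≈ 0.961700
step 2 [1y] swap r/2=190/6349: DF=(1 − 190/6349·(0.961700))/(1+190/6349) = 943/1000 ≈ 0.943000
step 3 [1.5y] zero: DF = P = 9267/10000 ≈ 0.926700
step 4 [2y] zero: DF = P = 4453/5000 ≈ 0.890600
step 5 [2.5y] bond c/2=19/800: DF=(1537831/1600000 − 19/800·(0.961700+0.943000+0.926700+0.890600))/(1+19/800) = 341/400 ≈ 0.852500
step 6 [3y] bond c/2=9/400: DF=(3831763/4000000 − 9/400·(0.961700+0.943000+0.926700+0.890600+0.852500))/(1+9/400) = 4181/5000 ≈ 0.836200

1 1/2 9617/10000
2 1 943/1000
3 3/2 9267/10000
4 2 4453/5000
5 5/2 341/400
6 3 4181/5000
s(2y) = (1/(4453/5000) − 1)/(2) = 547/8906 ≈ 6.1419%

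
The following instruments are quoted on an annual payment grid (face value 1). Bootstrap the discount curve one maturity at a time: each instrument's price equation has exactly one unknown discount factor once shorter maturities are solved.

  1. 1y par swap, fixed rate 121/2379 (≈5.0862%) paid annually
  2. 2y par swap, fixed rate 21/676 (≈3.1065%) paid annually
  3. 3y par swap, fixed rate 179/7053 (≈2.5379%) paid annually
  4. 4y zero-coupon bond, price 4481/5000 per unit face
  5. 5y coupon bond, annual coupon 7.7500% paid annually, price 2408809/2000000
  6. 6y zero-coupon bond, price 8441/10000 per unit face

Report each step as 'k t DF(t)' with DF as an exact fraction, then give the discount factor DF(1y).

1 1 2379/2500
2 2 2353/2500
3 3 2321/2500
4 4 4481/5000
5 5 1063/1250
6 6 8441/10000
DF(1y) = 2379/2500 ≈ 0.951600

step 1 [1y] swap r/1=121/2379: DF=(1 − 121/2379·(0))/(1+121/2379) = 2379/2500 ≈ 0.951600
step 2 [2y] swap r/1=21/676: DF=(1 − 21/676·(0.951600))/(1+21/676) = 2353/2500 ≈ 0.941200
step 3 [3y] swap r/1=179/7053: DF=(1 − 179/7053·(0.951600+0.941200))/(1+179/7053) = 2321/2500 ≈ 0.928400
step 4 [4y] zero: DF = P = 4481/5000 ≈ 0.896200
step 5 [5y] bond c/1=31/400: DF=(2408809/2000000 − 31/400·(0.951600+0.941200+0.928400+0.896200))/(1+31/400) = 1063/1250 ≈ 0.850400
step 6 [6y] zero: DF = P = 8441/10000 ≈ 0.844100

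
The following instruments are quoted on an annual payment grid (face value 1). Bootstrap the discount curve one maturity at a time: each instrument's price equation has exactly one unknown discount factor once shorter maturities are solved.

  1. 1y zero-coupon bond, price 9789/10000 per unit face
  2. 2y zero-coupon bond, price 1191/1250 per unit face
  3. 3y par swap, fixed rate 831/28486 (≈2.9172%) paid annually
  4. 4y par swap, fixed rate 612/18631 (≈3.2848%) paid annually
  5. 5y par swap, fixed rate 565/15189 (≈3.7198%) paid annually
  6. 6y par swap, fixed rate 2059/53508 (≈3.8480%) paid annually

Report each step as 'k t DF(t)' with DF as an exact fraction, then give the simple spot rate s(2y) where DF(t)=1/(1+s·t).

1 1 9789/10000
2 2 1191/1250
3 3 9169/10000
4 4 1097/1250
5 5 1661/2000
6 6 7941/10000
s(2y) = (1/(1191/1250) − 1)/(2) = 59/2382 ≈ 2.4769%

step 1 [1y] zero: DF = P = 9789/10000 ≈ 0.978900
step 2 [2y] zero: DF = P = 1191/1250 ≈ 0.952800
step 3 [3y] swap r/1=831/28486: DF=(1 − 831/28486·(0.978900+0.952800))/(1+831/28486) = 9169/10000 ≈ 0.916900
step 4 [4y] swap r/1=612/18631: DF=(1 − 612/18631·(0.978900+0.952800+0.916900))/(1+612/18631) = 1097/1250 ≈ 0.877600
step 5 [5y] swap r/1=565/15189: DF=(1 − 565/15189·(0.978900+0.952800+0.916900+0.877600))/(1+565/15189) = 1661/2000 ≈ 0.830500
step 6 [6y] swap r/1=2059/53508: DF=(1 − 2059/53508·(0.978900+0.952800+0.916900+0.877600+0.830500))/(1+2059/53508) = 7941/10000 ≈ 0.794100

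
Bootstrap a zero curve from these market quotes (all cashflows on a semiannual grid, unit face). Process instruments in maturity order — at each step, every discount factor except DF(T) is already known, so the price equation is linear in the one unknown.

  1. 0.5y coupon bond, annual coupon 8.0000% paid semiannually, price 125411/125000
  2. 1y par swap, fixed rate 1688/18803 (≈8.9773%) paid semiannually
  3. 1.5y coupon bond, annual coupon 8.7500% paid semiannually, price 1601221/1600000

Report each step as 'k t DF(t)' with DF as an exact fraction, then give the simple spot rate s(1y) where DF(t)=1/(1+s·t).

step 1 [0.5y] bond c/2=1/25: DF=(125411/125000 − 1/25·(0))/(1+1/25) = 9647/10000 ≈ 0.964700
step 2 [1y] swap r/2=844/18803: DF=(1 − 844/18803·(0.964700))/(1+844/18803) = 2289/2500 ≈ 0.915600
step 3 [1.5y] bond c/2=7/160: DF=(1601221/1600000 − 7/160·(0.964700+0.915600))/(1+7/160) = 22/25 ≈ 0.880000

1 1/2 9647/10000
2 1 2289/2500
3 3/2 22/25
s(1y) = (1/(2289/2500) − 1)/(1) = 211/2289 ≈ 9.2180%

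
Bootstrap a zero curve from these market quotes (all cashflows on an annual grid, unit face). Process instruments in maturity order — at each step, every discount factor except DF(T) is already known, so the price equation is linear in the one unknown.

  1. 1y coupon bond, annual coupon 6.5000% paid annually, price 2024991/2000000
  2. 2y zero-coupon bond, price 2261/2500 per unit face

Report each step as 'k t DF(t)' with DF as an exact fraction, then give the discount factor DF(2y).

step 1 [1y] bond c/1=13/200: DF=(2024991/2000000 − 13/200·(0))/(1+13/200) = 9507/10000 ≈ 0.950700
step 2 [2y] zero: DF = P = 2261/2500 ≈ 0.904400

1 1 9507/10000
2 2 2261/2500
DF(2y) = 2261/2500 ≈ 0.904400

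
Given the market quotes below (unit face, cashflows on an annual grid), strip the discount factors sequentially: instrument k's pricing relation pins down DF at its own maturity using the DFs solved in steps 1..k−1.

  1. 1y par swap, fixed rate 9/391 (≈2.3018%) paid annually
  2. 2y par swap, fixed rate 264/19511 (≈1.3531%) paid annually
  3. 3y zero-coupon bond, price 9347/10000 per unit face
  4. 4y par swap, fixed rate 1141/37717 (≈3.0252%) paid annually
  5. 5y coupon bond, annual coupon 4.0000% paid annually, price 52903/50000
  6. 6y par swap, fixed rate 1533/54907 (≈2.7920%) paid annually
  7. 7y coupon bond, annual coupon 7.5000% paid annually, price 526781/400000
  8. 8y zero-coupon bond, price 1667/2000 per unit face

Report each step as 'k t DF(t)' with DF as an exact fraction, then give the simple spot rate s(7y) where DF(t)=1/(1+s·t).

1 1 391/400
2 2 1217/1250
3 3 9347/10000
4 4 8859/10000
5 5 8723/10000
6 6 8467/10000
7 7 421/500
8 8 1667/2000
s(7y) = (1/(421/500) − 1)/(7) = 79/2947 ≈ 2.6807%

step 1 [1y] swap r/1=9/391: DF=(1 − 9/391·(0))/(1+9/391) = 391/400 ≈ 0.977500
step 2 [2y] swap r/1=264/19511: DF=(1 − 264/19511·(0.977500))/(1+264/19511) = 1217/1250 ≈ 0.973600
step 3 [3y] zero: DF = P = 9347/10000 ≈ 0.934700
step 4 [4y] swap r/1=1141/37717: DF=(1 − 1141/37717·(0.977500+0.973600+0.934700))/(1+1141/37717) = 8859/10000 ≈ 0.885900
step 5 [5y] bond c/1=1/25: DF=(52903/50000 − 1/25·(0.977500+0.973600+0.934700+0.885900))/(1+1/25) = 8723/10000 ≈ 0.872300
step 6 [6y] swap r/1=1533/54907: DF=(1 − 1533/54907·(0.977500+0.973600+0.934700+0.885900+0.872300))/(1+1533/54907) = 8467/10000 ≈ 0.846700
step 7 [7y] bond c/1=3/40: DF=(526781/400000 − 3/40·(0.977500+0.973600+0.934700+0.885900+0.872300+0.846700))/(1+3/40) = 421/500 ≈ 0.842000
step 8 [8y] zero: DF = P = 1667/2000 ≈ 0.833500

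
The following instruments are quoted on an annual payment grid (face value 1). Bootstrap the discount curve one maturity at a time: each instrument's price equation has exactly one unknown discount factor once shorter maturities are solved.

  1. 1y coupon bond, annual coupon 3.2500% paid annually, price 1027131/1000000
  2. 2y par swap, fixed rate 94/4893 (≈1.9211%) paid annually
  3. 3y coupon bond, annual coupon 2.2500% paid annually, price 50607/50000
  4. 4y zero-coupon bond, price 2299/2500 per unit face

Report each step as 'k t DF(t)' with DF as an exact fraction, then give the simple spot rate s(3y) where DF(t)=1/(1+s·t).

1 1 2487/2500
2 2 1203/1250
3 3 2367/2500
4 4 2299/2500
s(3y) = (1/(2367/2500) − 1)/(3) = 133/7101 ≈ 1.8730%

step 1 [1y] bond c/1=13/400: DF=(1027131/1000000 − 13/400·(0))/(1+13/400) = 2487/2500 ≈ 0.994800
step 2 [2y] swap r/1=94/4893: DF=(1 − 94/4893·(0.994800))/(1+94/4893) = 1203/1250 ≈ 0.962400
step 3 [3y] bond c/1=9/400: DF=(50607/50000 − 9/400·(0.994800+0.962400))/(1+9/400) = 2367/2500 ≈ 0.946800
step 4 [4y] zero: DF = P = 2299/2500 ≈ 0.919600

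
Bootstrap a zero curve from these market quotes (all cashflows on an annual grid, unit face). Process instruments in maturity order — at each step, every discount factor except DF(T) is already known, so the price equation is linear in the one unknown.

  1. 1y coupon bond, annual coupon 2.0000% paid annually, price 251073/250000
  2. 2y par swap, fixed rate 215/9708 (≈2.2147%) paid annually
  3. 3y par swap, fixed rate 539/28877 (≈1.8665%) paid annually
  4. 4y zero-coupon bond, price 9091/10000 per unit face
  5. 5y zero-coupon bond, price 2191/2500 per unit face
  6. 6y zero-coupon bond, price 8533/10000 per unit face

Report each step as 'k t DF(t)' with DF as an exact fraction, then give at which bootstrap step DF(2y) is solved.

1 1 4923/5000
2 2 957/1000
3 3 9461/10000
4 4 9091/10000
5 5 2191/2500
6 6 8533/10000
DF(2y) is solved at step 2

step 1 [1y] bond c/1=1/50: DF=(251073/250000 − 1/50·(0))/(1+1/50) = 4923/5000 ≈ 0.984600
step 2 [2y] swap r/1=215/9708: DF=(1 − 215/9708·(0.984600))/(1+215/9708) = 957/1000 ≈ 0.957000
step 3 [3y] swap r/1=539/28877: DF=(1 − 539/28877·(0.984600+0.957000))/(1+539/28877) = 9461/10000 ≈ 0.946100
step 4 [4y] zero: DF = P = 9091/10000 ≈ 0.909100
step 5 [5y] zero: DF = P = 2191/2500 ≈ 0.876400
step 6 [6y] zero: DF = P = 8533/10000 ≈ 0.853300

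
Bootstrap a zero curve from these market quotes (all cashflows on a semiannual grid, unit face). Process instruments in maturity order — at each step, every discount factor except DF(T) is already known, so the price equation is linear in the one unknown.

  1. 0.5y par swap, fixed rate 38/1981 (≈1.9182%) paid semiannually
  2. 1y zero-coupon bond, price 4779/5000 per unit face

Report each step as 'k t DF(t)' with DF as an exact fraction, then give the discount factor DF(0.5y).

step 1 [0.5y] swap r/2=19/1981: DF=(1 − 19/1981·(0))/(1+19/1981) = 1981/2000 ≈ 0.990500
step 2 [1y] zero: DF = P = 4779/5000 ≈ 0.955800

1 1/2 1981/2000
2 1 4779/5000
DF(0.5y) = 1981/2000 ≈ 0.990500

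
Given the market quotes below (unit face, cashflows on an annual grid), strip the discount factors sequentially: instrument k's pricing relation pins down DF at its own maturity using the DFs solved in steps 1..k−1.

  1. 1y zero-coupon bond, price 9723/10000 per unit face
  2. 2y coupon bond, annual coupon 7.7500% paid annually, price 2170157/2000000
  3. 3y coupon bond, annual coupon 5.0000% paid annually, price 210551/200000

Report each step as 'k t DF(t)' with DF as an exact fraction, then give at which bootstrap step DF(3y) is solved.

1 1 9723/10000
2 2 9371/10000
3 3 9117/10000
DF(3y) is solved at step 3

step 1 [1y] zero: DF = P = 9723/10000 ≈ 0.972300
step 2 [2y] bond c/1=31/400: DF=(2170157/2000000 − 31/400·(0.972300))/(1+31/400) = 9371/10000 ≈ 0.937100
step 3 [3y] bond c/1=1/20: DF=(210551/200000 − 1/20·(0.972300+0.937100))/(1+1/20) = 9117/10000 ≈ 0.911700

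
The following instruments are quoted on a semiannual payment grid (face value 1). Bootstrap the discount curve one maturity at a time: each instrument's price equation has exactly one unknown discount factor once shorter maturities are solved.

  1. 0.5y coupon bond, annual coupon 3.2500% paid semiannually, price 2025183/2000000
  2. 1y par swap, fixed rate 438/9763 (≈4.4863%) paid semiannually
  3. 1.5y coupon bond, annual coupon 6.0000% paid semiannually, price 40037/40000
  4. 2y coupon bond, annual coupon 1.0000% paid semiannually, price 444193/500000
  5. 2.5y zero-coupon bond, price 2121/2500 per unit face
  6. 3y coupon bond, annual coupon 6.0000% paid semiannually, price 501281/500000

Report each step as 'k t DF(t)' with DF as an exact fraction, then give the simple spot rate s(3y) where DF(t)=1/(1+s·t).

step 1 [0.5y] bond c/2=13/800: DF=(2025183/2000000 − 13/800·(0))/(1+13/800) = 2491/2500 ≈ 0.996400
step 2 [1y] swap r/2=219/9763: DF=(1 − 219/9763·(0.996400))/(1+219/9763) = 4781/5000 ≈ 0.956200
step 3 [1.5y] bond c/2=3/100: DF=(40037/40000 − 3/100·(0.996400+0.956200))/(1+3/100) = 9149/10000 ≈ 0.914900
step 4 [2y] bond c/2=1/200: DF=(444193/500000 − 1/200·(0.996400+0.956200+0.914900))/(1+1/200) = 8697/10000 ≈ 0.869700
step 5 [2.5y] zero: DF = P = 2121/2500 ≈ 0.848400
step 6 [3y] bond c/2=3/100: DF=(501281/500000 − 3/100·(0.996400+0.956200+0.914900+0.869700+0.848400))/(1+3/100) = 4199/5000 ≈ 0.839800

1 1/2 2491/2500
2 1 4781/5000
3 3/2 9149/10000
4 2 8697/10000
5 5/2 2121/2500
6 3 4199/5000
s(3y) = (1/(4199/5000) − 1)/(3) = 267/4199 ≈ 6.3587%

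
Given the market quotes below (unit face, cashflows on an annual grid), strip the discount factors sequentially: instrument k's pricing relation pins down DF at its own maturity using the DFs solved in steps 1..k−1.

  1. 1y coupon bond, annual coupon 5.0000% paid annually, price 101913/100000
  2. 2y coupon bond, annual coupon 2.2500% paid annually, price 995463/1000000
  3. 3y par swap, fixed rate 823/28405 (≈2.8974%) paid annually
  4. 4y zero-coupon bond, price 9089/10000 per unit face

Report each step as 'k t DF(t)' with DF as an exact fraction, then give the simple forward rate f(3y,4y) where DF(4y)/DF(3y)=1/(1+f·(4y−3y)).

1 1 4853/5000
2 2 4761/5000
3 3 9177/10000
4 4 9089/10000
f(3y,4y) = ((9177/10000)/(9089/10000) − 1)/(1) = 88/9089 ≈ 0.9682%

step 1 [1y] bond c/1=1/20: DF=(101913/100000 − 1/20·(0))/(1+1/20) = 4853/5000 ≈ 0.970600
step 2 [2y] bond c/1=9/400: DF=(995463/1000000 − 9/400·(0.970600))/(1+9/400) = 4761/5000 ≈ 0.952200
step 3 [3y] swap r/1=823/28405: DF=(1 − 823/28405·(0.970600+0.952200))/(1+823/28405) = 9177/10000 ≈ 0.917700
step 4 [4y] zero: DF = P = 9089/10000 ≈ 0.908900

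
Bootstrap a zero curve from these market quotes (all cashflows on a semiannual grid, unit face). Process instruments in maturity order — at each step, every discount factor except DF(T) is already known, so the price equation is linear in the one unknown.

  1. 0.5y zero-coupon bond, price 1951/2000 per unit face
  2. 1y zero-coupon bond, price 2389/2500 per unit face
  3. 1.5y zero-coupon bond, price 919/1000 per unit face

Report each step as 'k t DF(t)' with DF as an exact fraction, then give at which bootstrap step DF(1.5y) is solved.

1 1/2 1951/2000
2 1 2389/2500
3 3/2 919/1000
DF(1.5y) is solved at step 3

step 1 [0.5y] zero: DF = P = 1951/2000 ≈ 0.975500
step 2 [1y] zero: DF = P = 2389/2500 ≈ 0.955600
step 3 [1.5y] zero: DF = P = 919/1000 ≈ 0.919000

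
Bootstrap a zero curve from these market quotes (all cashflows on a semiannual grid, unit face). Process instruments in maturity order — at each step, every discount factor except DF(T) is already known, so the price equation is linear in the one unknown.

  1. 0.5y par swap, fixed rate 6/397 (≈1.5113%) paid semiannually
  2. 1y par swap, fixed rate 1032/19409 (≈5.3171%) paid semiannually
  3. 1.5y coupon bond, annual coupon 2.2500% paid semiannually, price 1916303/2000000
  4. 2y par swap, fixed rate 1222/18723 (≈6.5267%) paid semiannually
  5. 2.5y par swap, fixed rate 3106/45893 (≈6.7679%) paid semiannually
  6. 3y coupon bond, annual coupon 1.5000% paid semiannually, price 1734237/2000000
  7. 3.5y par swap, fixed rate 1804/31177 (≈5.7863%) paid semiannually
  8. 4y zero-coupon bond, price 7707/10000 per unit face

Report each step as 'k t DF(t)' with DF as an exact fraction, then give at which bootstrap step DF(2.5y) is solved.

step 1 [0.5y] swap r/2=3/397: DF=(1 − 3/397·(0))/(1+3/397) = 397/400 ≈ 0.992500
step 2 [1y] swap r/2=516/19409: DF=(1 − 516/19409·(0.992500))/(1+516/19409) = 2371/2500 ≈ 0.948400
step 3 [1.5y] bond c/2=9/800: DF=(1916303/2000000 − 9/800·(0.992500+0.948400))/(1+9/800) = 9259/10000 ≈ 0.925900
step 4 [2y] swap r/2=611/18723: DF=(1 − 611/18723·(0.992500+0.948400+0.925900))/(1+611/18723) = 4389/5000 ≈ 0.877800
step 5 [2.5y] swap r/2=1553/45893: DF=(1 − 1553/45893·(0.992500+0.948400+0.925900+0.877800))/(1+1553/45893) = 8447/10000 ≈ 0.844700
step 6 [3y] bond c/2=3/400: DF=(1734237/2000000 − 3/400·(0.992500+0.948400+0.925900+0.877800+0.844700))/(1+3/400) = 1653/2000 ≈ 0.826500
step 7 [3.5y] swap r/2=902/31177: DF=(1 − 902/31177·(0.992500+0.948400+0.925900+0.877800+0.844700+0.826500))/(1+902/31177) = 2049/2500 ≈ 0.819600
step 8 [4y] zero: DF = P = 7707/10000 ≈ 0.770700

1 1/2 397/400
2 1 2371/2500
3 3/2 9259/10000
4 2 4389/5000
5 5/2 8447/10000
6 3 1653/2000
7 7/2 2049/2500
8 4 7707/10000
DF(2.5y) is solved at step 5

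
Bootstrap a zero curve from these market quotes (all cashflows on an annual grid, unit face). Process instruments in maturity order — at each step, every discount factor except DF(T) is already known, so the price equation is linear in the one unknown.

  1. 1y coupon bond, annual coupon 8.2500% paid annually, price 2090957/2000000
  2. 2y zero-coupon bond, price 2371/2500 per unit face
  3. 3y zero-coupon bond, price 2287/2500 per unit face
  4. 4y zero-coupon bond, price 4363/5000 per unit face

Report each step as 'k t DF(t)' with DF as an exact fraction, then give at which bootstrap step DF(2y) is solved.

1 1 4829/5000
2 2 2371/2500
3 3 2287/2500
4 4 4363/5000
DF(2y) is solved at step 2

step 1 [1y] bond c/1=33/400: DF=(2090957/2000000 − 33/400·(0))/(1+33/400) = 4829/5000 ≈ 0.965800
step 2 [2y] zero: DF = P = 2371/2500 ≈ 0.948400
step 3 [3y] zero: DF = P = 2287/2500 ≈ 0.914800
step 4 [4y] zero: DF = P = 4363/5000 ≈ 0.872600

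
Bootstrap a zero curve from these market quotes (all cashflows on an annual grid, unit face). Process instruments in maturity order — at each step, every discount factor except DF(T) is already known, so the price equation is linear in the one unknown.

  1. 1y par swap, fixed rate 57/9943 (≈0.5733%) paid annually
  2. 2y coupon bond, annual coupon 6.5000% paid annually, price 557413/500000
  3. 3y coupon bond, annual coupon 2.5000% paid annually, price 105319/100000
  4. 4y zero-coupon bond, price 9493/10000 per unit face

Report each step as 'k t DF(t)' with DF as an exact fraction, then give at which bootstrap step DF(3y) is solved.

1 1 9943/10000
2 2 9861/10000
3 3 612/625
4 4 9493/10000
DF(3y) is solved at step 3

step 1 [1y] swap r/1=57/9943: DF=(1 − 57/9943·(0))/(1+57/9943) = 9943/10000 ≈ 0.994300
step 2 [2y] bond c/1=13/200: DF=(557413/500000 − 13/200·(0.994300))/(1+13/200) = 9861/10000 ≈ 0.986100
step 3 [3y] bond c/1=1/40: DF=(105319/100000 − 1/40·(0.994300+0.986100))/(1+1/40) = 612/625 ≈ 0.979200
step 4 [4y] zero: DF = P = 9493/10000 ≈ 0.949300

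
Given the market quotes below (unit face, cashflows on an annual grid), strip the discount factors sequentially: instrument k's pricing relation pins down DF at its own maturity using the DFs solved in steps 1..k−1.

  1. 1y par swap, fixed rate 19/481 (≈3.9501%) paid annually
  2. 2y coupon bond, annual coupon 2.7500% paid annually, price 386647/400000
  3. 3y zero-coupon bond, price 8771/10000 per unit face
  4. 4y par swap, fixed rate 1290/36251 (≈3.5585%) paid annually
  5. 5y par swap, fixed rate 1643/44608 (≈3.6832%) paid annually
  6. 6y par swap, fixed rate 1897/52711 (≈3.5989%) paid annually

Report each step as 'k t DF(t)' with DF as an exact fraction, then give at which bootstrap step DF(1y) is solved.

1 1 481/500
2 2 183/200
3 3 8771/10000
4 4 871/1000
5 5 8357/10000
6 6 8103/10000
DF(1y) is solved at step 1

step 1 [1y] swap r/1=19/481: DF=(1 − 19/481·(0))/(1+19/481) = 481/500 ≈ 0.962000
step 2 [2y] bond c/1=11/400: DF=(386647/400000 − 11/400·(0.962000))/(1+11/400) = 183/200 ≈ 0.915000
step 3 [3y] zero: DF = P = 8771/10000 ≈ 0.877100
step 4 [4y] swap r/1=1290/36251: DF=(1 − 1290/36251·(0.962000+0.915000+0.877100))/(1+1290/36251) = 871/1000 ≈ 0.871000
step 5 [5y] swap r/1=1643/44608: DF=(1 − 1643/44608·(0.962000+0.915000+0.877100+0.871000))/(1+1643/44608) = 8357/10000 ≈ 0.835700
step 6 [6y] swap r/1=1897/52711: DF=(1 − 1897/52711·(0.962000+0.915000+0.877100+0.871000+0.835700))/(1+1897/52711) = 8103/10000 ≈ 0.810300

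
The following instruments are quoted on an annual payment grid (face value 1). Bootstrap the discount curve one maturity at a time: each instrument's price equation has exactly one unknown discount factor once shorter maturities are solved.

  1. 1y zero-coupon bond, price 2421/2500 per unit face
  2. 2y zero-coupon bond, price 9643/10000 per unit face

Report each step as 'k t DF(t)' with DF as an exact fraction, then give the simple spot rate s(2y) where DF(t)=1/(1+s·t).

step 1 [1y] zero: DF = P = 2421/2500 ≈ 0.968400
step 2 [2y] zero: DF = P = 9643/10000 ≈ 0.964300

1 1 2421/2500
2 2 9643/10000
s(2y) = (1/(9643/10000) − 1)/(2) = 357/19286 ≈ 1.8511%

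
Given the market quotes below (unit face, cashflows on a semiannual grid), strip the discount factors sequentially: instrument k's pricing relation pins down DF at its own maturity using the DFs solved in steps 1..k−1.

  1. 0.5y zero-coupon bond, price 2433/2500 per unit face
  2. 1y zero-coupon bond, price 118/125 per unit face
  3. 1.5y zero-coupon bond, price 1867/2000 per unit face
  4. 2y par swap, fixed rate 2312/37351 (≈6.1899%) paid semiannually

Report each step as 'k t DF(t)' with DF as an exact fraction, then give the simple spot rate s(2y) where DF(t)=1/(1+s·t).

step 1 [0.5y] zero: DF = P = 2433/2500 ≈ 0.973200
step 2 [1y] zero: DF = P = 118/125 ≈ 0.944000
step 3 [1.5y] zero: DF = P = 1867/2000 ≈ 0.933500
step 4 [2y] swap r/2=1156/37351: DF=(1 − 1156/37351·(0.973200+0.944000+0.933500))/(1+1156/37351) = 2211/2500 ≈ 0.884400

1 1/2 2433/2500
2 1 118/125
3 3/2 1867/2000
4 2 2211/2500
s(2y) = (1/(2211/2500) − 1)/(2) = 289/4422 ≈ 6.5355%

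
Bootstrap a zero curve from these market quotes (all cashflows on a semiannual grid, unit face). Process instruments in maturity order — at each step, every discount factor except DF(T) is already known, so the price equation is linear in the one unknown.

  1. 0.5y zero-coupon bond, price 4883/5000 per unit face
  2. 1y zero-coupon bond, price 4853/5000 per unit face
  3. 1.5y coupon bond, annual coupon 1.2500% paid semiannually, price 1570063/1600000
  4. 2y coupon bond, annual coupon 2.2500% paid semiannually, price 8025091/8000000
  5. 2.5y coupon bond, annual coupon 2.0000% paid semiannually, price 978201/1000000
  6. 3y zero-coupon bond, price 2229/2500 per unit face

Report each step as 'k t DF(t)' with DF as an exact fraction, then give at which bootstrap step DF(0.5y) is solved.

1 1/2 4883/5000
2 1 4853/5000
3 3/2 9631/10000
4 2 2399/2500
5 5/2 4651/5000
6 3 2229/2500
DF(0.5y) is solved at step 1

step 1 [0.5y] zero: DF = P = 4883/5000 ≈ 0.976600
step 2 [1y] zero: DF = P = 4853/5000 ≈ 0.970600
step 3 [1.5y] bond c/2=1/160: DF=(1570063/1600000 − 1/160·(0.976600+0.970600))/(1+1/160) = 9631/10000 ≈ 0.963100
step 4 [2y] bond c/2=9/800: DF=(8025091/8000000 − 9/800·(0.976600+0.970600+0.963100))/(1+9/800) = 2399/2500 ≈ 0.959600
step 5 [2.5y] bond c/2=1/100: DF=(978201/1000000 − 1/100·(0.976600+0.970600+0.963100+0.959600))/(1+1/100) = 4651/5000 ≈ 0.930200
step 6 [3y] zero: DF = P = 2229/2500 ≈ 0.891600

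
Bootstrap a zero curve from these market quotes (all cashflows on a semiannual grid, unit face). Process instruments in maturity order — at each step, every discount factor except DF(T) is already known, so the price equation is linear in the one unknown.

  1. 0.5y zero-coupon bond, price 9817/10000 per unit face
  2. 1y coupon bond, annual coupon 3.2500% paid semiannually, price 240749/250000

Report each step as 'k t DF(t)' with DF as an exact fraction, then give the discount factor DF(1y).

step 1 [0.5y] zero: DF = P = 9817/10000 ≈ 0.981700
step 2 [1y] bond c/2=13/800: DF=(240749/250000 − 13/800·(0.981700))/(1+13/800) = 9319/10000 ≈ 0.931900

1 1/2 9817/10000
2 1 9319/10000
DF(1y) = 9319/10000 ≈ 0.931900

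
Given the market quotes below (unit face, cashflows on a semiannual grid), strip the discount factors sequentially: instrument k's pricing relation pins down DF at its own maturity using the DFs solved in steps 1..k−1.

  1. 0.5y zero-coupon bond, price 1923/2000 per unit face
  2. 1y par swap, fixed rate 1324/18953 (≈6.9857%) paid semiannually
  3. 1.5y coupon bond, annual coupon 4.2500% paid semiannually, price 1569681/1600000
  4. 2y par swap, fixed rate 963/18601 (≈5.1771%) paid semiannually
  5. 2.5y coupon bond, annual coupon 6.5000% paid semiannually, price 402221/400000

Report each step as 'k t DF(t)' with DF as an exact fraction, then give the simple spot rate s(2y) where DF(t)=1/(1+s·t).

step 1 [0.5y] zero: DF = P = 1923/2000 ≈ 0.961500
step 2 [1y] swap r/2=662/18953: DF=(1 − 662/18953·(0.961500))/(1+662/18953) = 4669/5000 ≈ 0.933800
step 3 [1.5y] bond c/2=17/800: DF=(1569681/1600000 − 17/800·(0.961500+0.933800))/(1+17/800) = 2303/2500 ≈ 0.921200
step 4 [2y] swap r/2=963/37202: DF=(1 − 963/37202·(0.961500+0.933800+0.921200))/(1+963/37202) = 9037/10000 ≈ 0.903700
step 5 [2.5y] bond c/2=13/400: DF=(402221/400000 − 13/400·(0.961500+0.933800+0.921200+0.903700))/(1+13/400) = 1071/1250 ≈ 0.856800

1 1/2 1923/2000
2 1 4669/5000
3 3/2 2303/2500
4 2 9037/10000
5 5/2 1071/1250
s(2y) = (1/(9037/10000) − 1)/(2) = 963/18074 ≈ 5.3281%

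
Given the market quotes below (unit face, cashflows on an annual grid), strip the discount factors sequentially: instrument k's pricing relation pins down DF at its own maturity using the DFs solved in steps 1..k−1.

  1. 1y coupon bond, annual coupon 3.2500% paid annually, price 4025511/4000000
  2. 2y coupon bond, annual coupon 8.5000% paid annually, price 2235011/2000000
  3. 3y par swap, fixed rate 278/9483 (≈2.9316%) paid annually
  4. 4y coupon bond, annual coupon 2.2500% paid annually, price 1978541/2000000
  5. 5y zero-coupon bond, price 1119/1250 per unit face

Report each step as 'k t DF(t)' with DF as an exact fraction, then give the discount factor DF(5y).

1 1 9747/10000
2 2 596/625
3 3 4583/5000
4 4 9049/10000
5 5 1119/1250
DF(5y) = 1119/1250 ≈ 0.895200

step 1 [1y] bond c/1=13/400: DF=(4025511/4000000 − 13/400·(0))/(1+13/400) = 9747/10000 ≈ 0.974700
step 2 [2y] bond c/1=17/200: DF=(2235011/2000000 − 17/200·(0.974700))/(1+17/200) = 596/625 ≈ 0.953600
step 3 [3y] swap r/1=278/9483: DF=(1 − 278/9483·(0.974700+0.953600))/(1+278/9483) = 4583/5000 ≈ 0.916600
step 4 [4y] bond c/1=9/400: DF=(1978541/2000000 − 9/400·(0.974700+0.953600+0.916600))/(1+9/400) = 9049/10000 ≈ 0.904900
step 5 [5y] zero: DF = P = 1119/1250 ≈ 0.895200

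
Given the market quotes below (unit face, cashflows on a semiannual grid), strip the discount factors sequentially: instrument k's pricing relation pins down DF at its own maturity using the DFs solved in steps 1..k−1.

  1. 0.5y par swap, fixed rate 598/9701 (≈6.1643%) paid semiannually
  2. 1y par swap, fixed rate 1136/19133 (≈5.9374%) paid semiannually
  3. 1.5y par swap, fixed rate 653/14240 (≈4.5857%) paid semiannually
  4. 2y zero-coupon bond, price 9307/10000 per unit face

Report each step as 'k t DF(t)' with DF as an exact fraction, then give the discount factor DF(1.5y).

step 1 [0.5y] swap r/2=299/9701: DF=(1 − 299/9701·(0))/(1+299/9701) = 9701/10000 ≈ 0.970100
step 2 [1y] swap r/2=568/19133: DF=(1 − 568/19133·(0.970100))/(1+568/19133) = 1179/1250 ≈ 0.943200
step 3 [1.5y] swap r/2=653/28480: DF=(1 − 653/28480·(0.970100+0.943200))/(1+653/28480) = 9347/10000 ≈ 0.934700
step 4 [2y] zero: DF = P = 9307/10000 ≈ 0.930700

1 1/2 9701/10000
2 1 1179/1250
3 3/2 9347/10000
4 2 9307/10000
DF(1.5y) = 9347/10000 ≈ 0.934700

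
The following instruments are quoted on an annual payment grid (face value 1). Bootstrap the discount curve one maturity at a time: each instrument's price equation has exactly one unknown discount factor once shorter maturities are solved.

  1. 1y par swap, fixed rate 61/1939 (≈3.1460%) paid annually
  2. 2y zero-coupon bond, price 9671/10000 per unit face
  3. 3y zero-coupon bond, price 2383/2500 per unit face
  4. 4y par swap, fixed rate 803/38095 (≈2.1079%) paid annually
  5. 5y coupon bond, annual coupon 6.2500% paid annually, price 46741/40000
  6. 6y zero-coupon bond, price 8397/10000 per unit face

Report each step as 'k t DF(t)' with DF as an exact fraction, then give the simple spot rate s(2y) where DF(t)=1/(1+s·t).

1 1 1939/2000
2 2 9671/10000
3 3 2383/2500
4 4 9197/10000
5 5 8757/10000
6 6 8397/10000
s(2y) = (1/(9671/10000) − 1)/(2) = 329/19342 ≈ 1.7010%

step 1 [1y] swap r/1=61/1939: DF=(1 − 61/1939·(0))/(1+61/1939) = 1939/2000 ≈ 0.969500
step 2 [2y] zero: DF = P = 9671/10000 ≈ 0.967100
step 3 [3y] zero: DF = P = 2383/2500 ≈ 0.953200
step 4 [4y] swap r/1=803/38095: DF=(1 − 803/38095·(0.969500+0.967100+0.953200))/(1+803/38095) = 9197/10000 ≈ 0.919700
step 5 [5y] bond c/1=1/16: DF=(46741/40000 − 1/16·(0.969500+0.967100+0.953200+0.919700))/(1+1/16) = 8757/10000 ≈ 0.875700
step 6 [6y] zero: DF = P = 8397/10000 ≈ 0.839700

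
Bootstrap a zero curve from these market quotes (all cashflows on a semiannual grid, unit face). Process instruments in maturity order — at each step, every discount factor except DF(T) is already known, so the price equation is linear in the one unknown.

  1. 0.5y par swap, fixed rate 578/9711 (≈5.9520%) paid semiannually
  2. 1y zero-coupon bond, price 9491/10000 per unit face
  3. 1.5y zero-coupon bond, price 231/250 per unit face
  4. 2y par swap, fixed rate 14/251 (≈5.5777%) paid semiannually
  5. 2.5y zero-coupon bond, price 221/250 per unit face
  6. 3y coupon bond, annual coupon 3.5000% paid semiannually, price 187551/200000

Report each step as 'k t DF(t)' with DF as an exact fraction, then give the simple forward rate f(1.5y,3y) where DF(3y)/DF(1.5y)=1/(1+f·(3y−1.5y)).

1 1/2 9711/10000
2 1 9491/10000
3 3/2 231/250
4 2 8957/10000
5 5/2 221/250
6 3 8421/10000
f(1.5y,3y) = ((231/250)/(8421/10000) − 1)/(3/2) = 26/401 ≈ 6.4838%

step 1 [0.5y] swap r/2=289/9711: DF=(1 − 289/9711·(0))/(1+289/9711) = 9711/10000 ≈ 0.971100
step 2 [1y] zero: DF = P = 9491/10000 ≈ 0.949100
step 3 [1.5y] zero: DF = P = 231/250 ≈ 0.924000
step 4 [2y] swap r/2=7/251: DF=(1 − 7/251·(0.971100+0.949100+0.924000))/(1+7/251) = 8957/10000 ≈ 0.895700
step 5 [2.5y] zero: DF = P = 221/250 ≈ 0.884000
step 6 [3y] bond c/2=7/400: DF=(187551/200000 − 7/400·(0.971100+0.949100+0.924000+0.895700+0.884000))/(1+7/400) = 8421/10000 ≈ 0.842100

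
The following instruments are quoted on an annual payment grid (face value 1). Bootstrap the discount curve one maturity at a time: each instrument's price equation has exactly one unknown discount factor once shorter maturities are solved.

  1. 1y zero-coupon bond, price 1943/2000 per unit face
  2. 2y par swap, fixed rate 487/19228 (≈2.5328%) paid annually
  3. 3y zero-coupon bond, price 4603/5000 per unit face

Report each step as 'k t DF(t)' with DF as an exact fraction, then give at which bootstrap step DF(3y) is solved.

1 1 1943/2000
2 2 9513/10000
3 3 4603/5000
DF(3y) is solved at step 3

step 1 [1y] zero: DF = P = 1943/2000 ≈ 0.971500
step 2 [2y] swap r/1=487/19228: DF=(1 − 487/19228·(0.971500))/(1+487/19228) = 9513/10000 ≈ 0.951300
step 3 [3y] zero: DF = P = 4603/5000 ≈ 0.920600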